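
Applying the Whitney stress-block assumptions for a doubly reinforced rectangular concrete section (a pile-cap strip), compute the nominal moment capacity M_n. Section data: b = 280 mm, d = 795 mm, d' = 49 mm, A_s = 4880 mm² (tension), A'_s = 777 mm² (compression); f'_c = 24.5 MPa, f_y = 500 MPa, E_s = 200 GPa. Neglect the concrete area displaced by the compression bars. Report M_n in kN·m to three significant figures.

M_n ≈ 1560 kN·m

Assume both tension and compression steel yield.
Net tension couple steel: A_s − A'_s = 4103 mm².
a = (A_s − A'_s) f_y / (0.85 f'_c b) = 2051500/(0.85 × 24.5 × 280) = 351.83 mm.
c = a/β₁ = 351.83/0.85 = 413.92 mm; ε'_s = 0.003(c − d')/c = 0.0026 ≥ f_y/E_s = 0.0025, so compression steel does yield.
M_n = (A_s − A'_s) f_y (d − a/2) + A'_s f_y (d − d') = [2051500 × (795 − 175.915) + 388500 × (795 − 49)] × 10⁻⁶ = 1270.05 + 289.82 = 1559.87 kN·m.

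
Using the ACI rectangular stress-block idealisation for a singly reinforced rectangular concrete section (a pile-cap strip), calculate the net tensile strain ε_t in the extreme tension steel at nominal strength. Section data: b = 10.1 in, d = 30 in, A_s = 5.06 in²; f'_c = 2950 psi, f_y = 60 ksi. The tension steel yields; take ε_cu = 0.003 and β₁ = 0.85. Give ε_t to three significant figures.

ε_t ≈ 0.00338

a = A_s f_y/(0.85 f'_c b) = 11.988 in.
β₁ = 0.85, so c = a/β₁ = 11.988/0.85 = 14.104 in.
From the linear strain diagram with ε_cu = 0.003: ε_t = 0.003 (d − c)/c = 0.003 × (30 − 14.104)/14.104 = 0.00338.
ε_t < 0.004 — the section is over-reinforced for flexure under ACI limits.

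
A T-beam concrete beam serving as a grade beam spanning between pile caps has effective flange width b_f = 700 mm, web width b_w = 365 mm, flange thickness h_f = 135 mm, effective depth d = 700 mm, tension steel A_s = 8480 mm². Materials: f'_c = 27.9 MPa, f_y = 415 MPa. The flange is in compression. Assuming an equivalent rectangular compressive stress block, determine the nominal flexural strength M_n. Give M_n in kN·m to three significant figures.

M_n ≈ 2050 kN·m

Tension: T = A_s f_y = 8480 × 415 = 3519200 N.
Try a within the flange: a = T/(0.85 f'_c b_f) = 3519200/(0.85 × 27.9 × 700) = 211.99 mm.
a = 211.99 > h_f = 135 mm: the block extends into the web. Split into flange-overhang and web parts.
C_f = 0.85 f'_c (b_f − b_w) h_f = 0.85 × 27.9 × (700 − 365) × 135 = 1072511 N.
Remaining web compression depth: a_w = (T − C_f)/(0.85 f'_c b_w) = (3519200 − 1072511)/(0.85 × 27.9 × 365) = 282.66 mm.
M_n = C_f(d − h_f/2) + (T − C_f)(d − a_w/2) = 1072511 × (700 − 67.5) + 2446689 × (700 − 141.33) = 678.36 + 1366.89 = 2045.25 × 10⁶ N·mm.
M_n = 2045.25 kN·m.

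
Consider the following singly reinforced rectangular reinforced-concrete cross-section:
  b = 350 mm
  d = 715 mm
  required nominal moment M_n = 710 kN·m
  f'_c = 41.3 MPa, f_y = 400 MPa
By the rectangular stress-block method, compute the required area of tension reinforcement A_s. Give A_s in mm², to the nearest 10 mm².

A_s ≈ 2640 mm²

With M_n = 0.85 f'_c a b (d − a/2), solve the quadratic for a:
a = d − √(d² − 2M_n/(0.85 f'_c b)) = 715 − √(715² − 2 × 710×10⁶/(0.85 × 41.3 × 350)) = 85.99 mm.
A_s = 0.85 f'_c a b / f_y = 0.85 × 41.3 × 85.99 × 350 / 400 = 2641.3 mm².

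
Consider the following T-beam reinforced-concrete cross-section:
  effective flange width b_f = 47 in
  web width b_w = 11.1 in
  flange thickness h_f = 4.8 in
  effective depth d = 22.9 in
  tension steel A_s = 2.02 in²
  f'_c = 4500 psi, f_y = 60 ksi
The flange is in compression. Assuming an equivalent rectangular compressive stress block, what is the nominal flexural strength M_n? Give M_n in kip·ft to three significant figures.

Tension: T = A_s f_y = 2.02 × 60 = 121.2 kips.
Try a within the flange: a = T/(0.85 f'_c b_f) = 121.2/(0.85 × 4.5 × 47) = 0.674 in.
Since a = 0.674 ≤ h_f = 4.8 in, the stress block lies entirely in the flange; analyse as a rectangular beam of width b_f.
M_n = T(d − a/2) = 121.2 × (22.9 − 0.337) = 2734.6 kip·in.
M_n = 2734.6/12 = 227.88 kip·ft.

M_n ≈ 228 kip·ft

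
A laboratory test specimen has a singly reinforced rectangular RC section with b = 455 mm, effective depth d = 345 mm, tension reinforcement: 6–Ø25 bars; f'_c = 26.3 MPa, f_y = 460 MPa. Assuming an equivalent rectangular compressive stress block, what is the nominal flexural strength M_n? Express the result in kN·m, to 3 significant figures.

A_s = 6 × 491 = 2946 mm².
T = A_s f_y = 2946 × 460 = 1355160 N = 1355.16 kN.
From C = T: a = T/(0.85 f'_c b) = 1355160/(0.85 × 26.3 × 455) = 133.23 mm.
M_n = T(d − a/2) = 1355.16 kN × (345 − 66.615) mm = 377.26 kN·m.

M_n ≈ 377 kN·m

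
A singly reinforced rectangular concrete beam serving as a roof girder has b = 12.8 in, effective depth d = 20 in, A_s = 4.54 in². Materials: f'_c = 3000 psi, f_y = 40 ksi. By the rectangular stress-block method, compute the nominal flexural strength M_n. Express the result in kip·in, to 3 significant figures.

M_n ≈ 3130 kip·in

T = A_s f_y = 4.54 × 40 = 181.6 kips.
a = T/(0.85 f'_c b) = 181.6/(0.85 × 3 × 12.8) = 5.564 in.
M_n = T(d − a/2) = 181.6 × (20 − 2.782) = 3126.8 kip·in.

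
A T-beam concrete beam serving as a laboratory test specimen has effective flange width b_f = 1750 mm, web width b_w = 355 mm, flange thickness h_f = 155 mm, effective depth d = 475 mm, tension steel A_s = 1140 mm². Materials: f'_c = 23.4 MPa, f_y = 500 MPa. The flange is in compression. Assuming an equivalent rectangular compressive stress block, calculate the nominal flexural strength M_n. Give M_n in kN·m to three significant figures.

M_n ≈ 266 kN·m

Tension: T = A_s f_y = 1140 × 500 = 570000 N.
Try a within the flange: a = T/(0.85 f'_c b_f) = 570000/(0.85 × 23.4 × 1750) = 16.38 mm.
Since a = 16.38 ≤ h_f = 155 mm, the stress block lies entirely in the flange; analyse as a rectangular beam of width b_f.
M_n = T(d − a/2) = 570000 × (475 − 8.19) = 266.08 × 10⁶ N·mm.
M_n = 266.08 kN·m.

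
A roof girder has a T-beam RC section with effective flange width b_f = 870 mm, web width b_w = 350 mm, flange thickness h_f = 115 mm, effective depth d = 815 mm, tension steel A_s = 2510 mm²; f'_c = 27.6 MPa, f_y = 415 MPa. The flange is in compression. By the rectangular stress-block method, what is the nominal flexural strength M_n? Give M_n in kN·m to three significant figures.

M_n ≈ 822 kN·m

Tension: T = A_s f_y = 2510 × 415 = 1041650 N.
Try a within the flange: a = T/(0.85 f'_c b_f) = 1041650/(0.85 × 27.6 × 870) = 51.04 mm.
Since a = 51.04 ≤ h_f = 115 mm, the stress block lies entirely in the flange; analyse as a rectangular beam of width b_f.
M_n = T(d − a/2) = 1041650 × (815 − 25.52) = 822.36 × 10⁶ N·mm.
M_n = 822.36 kN·m.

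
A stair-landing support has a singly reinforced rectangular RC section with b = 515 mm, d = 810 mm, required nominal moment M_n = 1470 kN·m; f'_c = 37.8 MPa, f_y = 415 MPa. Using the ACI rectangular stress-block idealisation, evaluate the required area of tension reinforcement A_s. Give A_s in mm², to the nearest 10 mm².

A_s ≈ 4720 mm²

With M_n = 0.85 f'_c a b (d − a/2), solve the quadratic for a:
a = d − √(d² − 2M_n/(0.85 f'_c b)) = 810 − √(810² − 2 × 1470×10⁶/(0.85 × 37.8 × 515)) = 118.32 mm.
A_s = 0.85 f'_c a b / f_y = 0.85 × 37.8 × 118.32 × 515 / 415 = 4717.7 mm².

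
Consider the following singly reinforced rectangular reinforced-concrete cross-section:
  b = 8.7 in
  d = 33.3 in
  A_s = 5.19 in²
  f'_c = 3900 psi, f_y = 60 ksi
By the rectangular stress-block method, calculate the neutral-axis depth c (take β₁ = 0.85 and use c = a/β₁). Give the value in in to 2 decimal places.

c ≈ 12.70 in

T = A_s f_y = 5.19 × 60 = 311.4 kips.
a = T/(0.85 f'_c b) = 311.4/(0.85 × 3.9 × 8.7) = 10.7973 in.
With β₁ = 0.85, c = a/β₁ = 10.7973/0.85 = 12.70 in.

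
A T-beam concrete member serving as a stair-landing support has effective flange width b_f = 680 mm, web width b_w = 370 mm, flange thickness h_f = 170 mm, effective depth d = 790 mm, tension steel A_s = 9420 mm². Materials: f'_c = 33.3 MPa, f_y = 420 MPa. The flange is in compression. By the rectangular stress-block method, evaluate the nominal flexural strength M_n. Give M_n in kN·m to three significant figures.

M_n ≈ 2710 kN·m

Tension: T = A_s f_y = 9420 × 420 = 3956400 N.
Try a within the flange: a = T/(0.85 f'_c b_f) = 3956400/(0.85 × 33.3 × 680) = 205.56 mm.
a = 205.56 > h_f = 170 mm: the block extends into the web. Split into flange-overhang and web parts.
C_f = 0.85 f'_c (b_f − b_w) h_f = 0.85 × 33.3 × (680 − 370) × 170 = 1491674 N.
Remaining web compression depth: a_w = (T − C_f)/(0.85 f'_c b_w) = (3956400 − 1491674)/(0.85 × 33.3 × 370) = 235.34 mm.
M_n = C_f(d − h_f/2) + (T − C_f)(d − a_w/2) = 1491674 × (790 − 85) + 2464726 × (790 − 117.67) = 1051.63 + 1657.11 = 2708.74 × 10⁶ N·mm.
M_n = 2708.74 kN·m.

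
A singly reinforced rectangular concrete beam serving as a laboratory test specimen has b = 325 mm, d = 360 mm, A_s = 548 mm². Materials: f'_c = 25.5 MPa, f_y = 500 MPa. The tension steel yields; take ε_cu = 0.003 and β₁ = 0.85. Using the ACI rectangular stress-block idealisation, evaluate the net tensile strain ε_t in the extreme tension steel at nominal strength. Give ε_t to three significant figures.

a = A_s f_y/(0.85 f'_c b) = 38.90 mm.
β₁ = 0.85, so c = a/β₁ = 38.90/0.85 = 45.76 mm.
From the linear strain diagram with ε_cu = 0.003: ε_t = 0.003 (d − c)/c = 0.003 × (360 − 45.76)/45.76 = 0.0206.
Since ε_t ≥ 0.005, the section is tension-controlled.

ε_t ≈ 0.0206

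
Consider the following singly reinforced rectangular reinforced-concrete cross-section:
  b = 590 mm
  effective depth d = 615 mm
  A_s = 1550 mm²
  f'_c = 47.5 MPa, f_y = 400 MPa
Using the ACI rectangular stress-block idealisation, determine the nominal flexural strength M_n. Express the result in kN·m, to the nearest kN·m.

T = A_s f_y = 1550 × 400 = 620000 N = 620 kN.
From C = T: a = T/(0.85 f'_c b) = 620000/(0.85 × 47.5 × 590) = 26.03 mm.
M_n = T(d − a/2) = 620 kN × (615 − 13.015) mm = 373.23 kN·m.

M_n ≈ 373 kN·m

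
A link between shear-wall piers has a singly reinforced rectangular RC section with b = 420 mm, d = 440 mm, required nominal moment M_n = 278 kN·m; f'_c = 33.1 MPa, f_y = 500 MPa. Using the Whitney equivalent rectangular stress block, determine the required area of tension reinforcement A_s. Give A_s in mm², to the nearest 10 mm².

A_s ≈ 1350 mm²

With M_n = 0.85 f'_c a b (d − a/2), solve the quadratic for a:
a = d − √(d² − 2M_n/(0.85 f'_c b)) = 440 − √(440² − 2 × 278×10⁶/(0.85 × 33.1 × 420)) = 57.18 mm.
A_s = 0.85 f'_c a b / f_y = 0.85 × 33.1 × 57.18 × 420 / 500 = 1351.4 mm².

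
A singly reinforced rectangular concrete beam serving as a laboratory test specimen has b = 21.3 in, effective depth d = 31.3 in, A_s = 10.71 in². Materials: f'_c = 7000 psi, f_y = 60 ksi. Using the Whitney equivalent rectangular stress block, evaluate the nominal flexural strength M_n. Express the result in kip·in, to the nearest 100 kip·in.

T = A_s f_y = 10.71 × 60 = 642.6 kips.
a = T/(0.85 f'_c b) = 642.6/(0.85 × 7 × 21.3) = 5.070 in.
M_n = T(d − a/2) = 642.6 × (31.3 − 2.535) = 18484.4 kip·in.

M_n ≈ 18500 kip·in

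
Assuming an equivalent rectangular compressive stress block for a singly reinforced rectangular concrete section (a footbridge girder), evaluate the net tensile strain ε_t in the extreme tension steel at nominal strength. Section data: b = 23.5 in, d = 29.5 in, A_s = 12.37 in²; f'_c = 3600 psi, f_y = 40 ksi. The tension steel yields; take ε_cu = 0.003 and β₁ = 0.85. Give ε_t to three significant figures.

a = A_s f_y/(0.85 f'_c b) = 6.881 in.
β₁ = 0.85, so c = a/β₁ = 6.881/0.85 = 8.095 in.
From the linear strain diagram with ε_cu = 0.003: ε_t = 0.003 (d − c)/c = 0.003 × (29.5 − 8.095)/8.095 = 0.00793.
Since ε_t ≥ 0.005, the section is tension-controlled.

ε_t ≈ 0.00793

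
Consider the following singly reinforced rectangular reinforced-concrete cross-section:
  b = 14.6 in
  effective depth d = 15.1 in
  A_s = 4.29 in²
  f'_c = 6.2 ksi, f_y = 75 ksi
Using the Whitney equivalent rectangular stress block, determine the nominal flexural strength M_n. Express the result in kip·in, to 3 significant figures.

M_n ≈ 4190 kip·in

T = A_s f_y = 4.29 × 75 = 321.75 kips.
a = T/(0.85 f'_c b) = 321.75/(0.85 × 6.2 × 14.6) = 4.182 in.
M_n = T(d − a/2) = 321.75 × (15.1 − 2.091) = 4185.6 kip·in.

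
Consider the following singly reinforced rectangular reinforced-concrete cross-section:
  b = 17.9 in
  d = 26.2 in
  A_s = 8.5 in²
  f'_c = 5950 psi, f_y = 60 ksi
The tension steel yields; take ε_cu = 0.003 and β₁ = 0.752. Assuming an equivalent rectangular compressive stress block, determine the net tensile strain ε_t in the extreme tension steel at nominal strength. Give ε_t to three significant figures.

a = A_s f_y/(0.85 f'_c b) = 5.634 in.
β₁ = 0.752, so c = a/β₁ = 5.634/0.752 = 7.492 in.
From the linear strain diagram with ε_cu = 0.003: ε_t = 0.003 (d − c)/c = 0.003 × (26.2 − 7.492)/7.492 = 0.00749.
Since ε_t ≥ 0.005, the section is tension-controlled.

ε_t ≈ 0.00749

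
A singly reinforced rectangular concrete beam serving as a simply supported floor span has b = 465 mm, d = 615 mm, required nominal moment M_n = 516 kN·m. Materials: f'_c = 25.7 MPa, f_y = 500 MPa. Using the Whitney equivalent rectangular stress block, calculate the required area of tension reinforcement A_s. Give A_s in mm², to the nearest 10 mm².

A_s ≈ 1810 mm²

With M_n = 0.85 f'_c a b (d − a/2), solve the quadratic for a:
a = d − √(d² − 2M_n/(0.85 f'_c b)) = 615 − √(615² − 2 × 516×10⁶/(0.85 × 25.7 × 465)) = 89.04 mm.
A_s = 0.85 f'_c a b / f_y = 0.85 × 25.7 × 89.04 × 465 / 500 = 1808.9 mm².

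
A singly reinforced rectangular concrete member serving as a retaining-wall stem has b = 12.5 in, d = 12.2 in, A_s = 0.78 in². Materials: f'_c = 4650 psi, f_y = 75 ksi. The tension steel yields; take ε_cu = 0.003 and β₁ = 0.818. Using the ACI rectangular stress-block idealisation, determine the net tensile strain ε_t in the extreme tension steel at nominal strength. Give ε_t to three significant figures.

ε_t ≈ 0.0223

a = A_s f_y/(0.85 f'_c b) = 1.184 in.
β₁ = 0.818, so c = a/β₁ = 1.184/0.818 = 1.447 in.
From the linear strain diagram with ε_cu = 0.003: ε_t = 0.003 (d − c)/c = 0.003 × (12.2 − 1.447)/1.447 = 0.0223.
Since ε_t ≥ 0.005, the section is tension-controlled.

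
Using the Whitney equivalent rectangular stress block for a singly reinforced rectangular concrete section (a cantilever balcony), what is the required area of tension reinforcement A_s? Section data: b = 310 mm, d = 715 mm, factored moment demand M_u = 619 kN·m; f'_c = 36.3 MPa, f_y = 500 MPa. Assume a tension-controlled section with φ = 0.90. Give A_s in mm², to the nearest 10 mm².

M_n = M_u/φ = 619/0.90 = 687.778 kN·m.
With M_n = 0.85 f'_c a b (d − a/2), solve the quadratic for a:
a = d − √(d² − 2M_n/(0.85 f'_c b)) = 715 − √(715² − 2 × 687.778×10⁶/(0.85 × 36.3 × 310)) = 108.85 mm.
A_s = 0.85 f'_c a b / f_y = 0.85 × 36.3 × 108.85 × 310 / 500 = 2082.3 mm².

A_s ≈ 2080 mm²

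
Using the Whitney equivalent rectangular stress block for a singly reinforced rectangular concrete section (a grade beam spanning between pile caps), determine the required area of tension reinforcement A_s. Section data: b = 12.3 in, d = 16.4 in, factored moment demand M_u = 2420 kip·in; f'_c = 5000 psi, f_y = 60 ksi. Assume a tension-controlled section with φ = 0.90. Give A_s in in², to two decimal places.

A_s ≈ 3.06 in²

M_n = M_u/φ = 2420/0.90 = 2688.89 kip·in.
From M_n = 0.85 f'_c a b (d − a/2):
a = d − √(d² − 2M_n/(0.85 f'_c b)) = 16.4 − √(16.4² − 2 × 2688.89/(0.85 × 5 × 12.3)) = 3.513 in.
A_s = 0.85 f'_c a b / f_y = 0.85 × 5 × 3.513 × 12.3 / 60 = 3.061 in².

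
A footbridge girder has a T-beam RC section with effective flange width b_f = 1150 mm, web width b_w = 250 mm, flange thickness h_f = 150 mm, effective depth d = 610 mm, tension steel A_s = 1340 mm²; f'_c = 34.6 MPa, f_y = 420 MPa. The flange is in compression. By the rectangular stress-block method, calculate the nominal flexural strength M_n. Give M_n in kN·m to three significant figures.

M_n ≈ 339 kN·m

Tension: T = A_s f_y = 1340 × 420 = 562800 N.
Try a within the flange: a = T/(0.85 f'_c b_f) = 562800/(0.85 × 34.6 × 1150) = 16.64 mm.
Since a = 16.64 ≤ h_f = 150 mm, the stress block lies entirely in the flange; analyse as a rectangular beam of width b_f.
M_n = T(d − a/2) = 562800 × (610 − 8.32) = 338.63 × 10⁶ N·mm.
M_n = 338.63 kN·m.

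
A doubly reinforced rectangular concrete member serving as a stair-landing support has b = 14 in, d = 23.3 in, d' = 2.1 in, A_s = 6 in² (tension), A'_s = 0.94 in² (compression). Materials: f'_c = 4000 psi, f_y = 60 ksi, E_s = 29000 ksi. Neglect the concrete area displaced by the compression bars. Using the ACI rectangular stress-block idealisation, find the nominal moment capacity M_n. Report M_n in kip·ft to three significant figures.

M_n ≈ 608 kip·ft

Assume both steels yield.
a = (A_s − A'_s) f_y/(0.85 f'_c b) = (6 − 0.94) × 60/(0.85 × 4 × 14) = 6.378 in.
c = a/β₁ = 6.378/0.85 = 7.504 in; ε'_s = 0.003(c − d')/c = 0.0022 ≥ ε_y = 0.0021, so the compression steel yields.
M_n = (A_s − A'_s) f_y (d − a/2) + A'_s f_y (d − d') = 303.6 × (23.3 − 3.189) + 56.4 × (23.3 − 2.1) = 6105.7 + 1195.7 = 7301.4 kip·in = 7301.4/12 = 608.45 kip·ft.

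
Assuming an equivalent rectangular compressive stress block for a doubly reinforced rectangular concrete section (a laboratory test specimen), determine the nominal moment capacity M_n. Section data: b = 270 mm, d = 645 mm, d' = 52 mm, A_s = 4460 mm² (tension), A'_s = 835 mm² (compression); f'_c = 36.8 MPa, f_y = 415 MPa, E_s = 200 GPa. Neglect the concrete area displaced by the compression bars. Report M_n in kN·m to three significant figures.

M_n ≈ 1040 kN·m

Assume both tension and compression steel yield.
Net tension couple steel: A_s − A'_s = 3625 mm².
a = (A_s − A'_s) f_y / (0.85 f'_c b) = 1504375/(0.85 × 36.8 × 270) = 178.13 mm.
c = a/β₁ = 178.13/0.787 = 226.34 mm; ε'_s = 0.003(c − d')/c = 0.0023 ≥ f_y/E_s = 0.0021, so compression steel does yield.
M_n = (A_s − A'_s) f_y (d − a/2) + A'_s f_y (d − d') = [1504375 × (645 − 89.065) + 346525 × (645 − 52)] × 10⁻⁶ = 836.33 + 205.49 = 1041.82 kN·m.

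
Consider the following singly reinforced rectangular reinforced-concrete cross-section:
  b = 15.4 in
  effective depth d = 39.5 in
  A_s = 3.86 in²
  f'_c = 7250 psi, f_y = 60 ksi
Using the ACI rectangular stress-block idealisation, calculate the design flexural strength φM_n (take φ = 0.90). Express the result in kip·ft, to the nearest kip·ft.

T = A_s f_y = 3.86 × 60 = 231.6 kips.
a = T/(0.85 f'_c b) = 231.6/(0.85 × 7.25 × 15.4) = 2.440 in.
M_n = T(d − a/2) = 231.6 × (39.5 − 1.22) = 8865.6 kip·in = 8865.6/12 = 738.80 kip·ft.
φM_n = 0.90 × 738.80 = 664.92 kip·ft.

φM_n ≈ 665 kip·ft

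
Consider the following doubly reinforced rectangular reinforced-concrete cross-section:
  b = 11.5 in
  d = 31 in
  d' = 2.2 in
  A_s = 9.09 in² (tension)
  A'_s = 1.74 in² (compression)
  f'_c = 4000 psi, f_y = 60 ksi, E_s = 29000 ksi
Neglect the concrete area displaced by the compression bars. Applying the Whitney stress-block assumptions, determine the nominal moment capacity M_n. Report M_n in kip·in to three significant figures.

Assume both steels yield.
a = (A_s − A'_s) f_y/(0.85 f'_c b) = (9.09 − 1.74) × 60/(0.85 × 4 × 11.5) = 11.279 in.
c = a/β₁ = 11.279/0.85 = 13.269 in; ε'_s = 0.003(c − d')/c = 0.0025 ≥ ε_y = 0.0021, so the compression steel yields.
M_n = (A_s − A'_s) f_y (d − a/2) + A'_s f_y (d − d') = 441 × (31 − 5.6395) + 104.4 × (31 − 2.2) = 11184.0 + 3006.7 = 14190.7 kip·in.

M_n ≈ 14200 kip·in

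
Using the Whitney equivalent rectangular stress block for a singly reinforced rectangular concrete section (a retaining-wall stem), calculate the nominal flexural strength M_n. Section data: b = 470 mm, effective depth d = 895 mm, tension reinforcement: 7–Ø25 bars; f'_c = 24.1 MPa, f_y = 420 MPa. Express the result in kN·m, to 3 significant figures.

M_n ≈ 1180 kN·m

A_s = 7 × 491 = 3437 mm².
T = A_s f_y = 3437 × 420 = 1443540 N = 1443.54 kN.
From C = T: a = T/(0.85 f'_c b) = 1443540/(0.85 × 24.1 × 470) = 149.93 mm.
M_n = T(d − a/2) = 1443.54 kN × (895 − 74.965) mm = 1183.75 kN·m.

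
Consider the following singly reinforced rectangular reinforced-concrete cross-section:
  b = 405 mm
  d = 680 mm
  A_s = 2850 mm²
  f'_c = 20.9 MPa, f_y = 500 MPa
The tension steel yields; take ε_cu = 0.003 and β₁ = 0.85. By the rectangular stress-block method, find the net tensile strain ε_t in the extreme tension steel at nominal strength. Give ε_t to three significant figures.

a = A_s f_y/(0.85 f'_c b) = 198.06 mm.
β₁ = 0.85, so c = a/β₁ = 198.06/0.85 = 233.01 mm.
From the linear strain diagram with ε_cu = 0.003: ε_t = 0.003 (d − c)/c = 0.003 × (680 − 233.01)/233.01 = 0.00575.
Since ε_t ≥ 0.005, the section is tension-controlled.

ε_t ≈ 0.00575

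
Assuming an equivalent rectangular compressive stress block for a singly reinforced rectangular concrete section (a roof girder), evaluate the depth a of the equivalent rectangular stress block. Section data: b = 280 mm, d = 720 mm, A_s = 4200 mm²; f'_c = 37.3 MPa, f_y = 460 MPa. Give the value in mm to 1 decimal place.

T = A_s f_y = 4200 × 460 = 1932000 N = 1932 kN.
Setting C = 0.85 f'_c a b equal to T: a = 1932000/(0.85 × 37.3 × 280) = 217.6 mm.

a ≈ 217.6 mm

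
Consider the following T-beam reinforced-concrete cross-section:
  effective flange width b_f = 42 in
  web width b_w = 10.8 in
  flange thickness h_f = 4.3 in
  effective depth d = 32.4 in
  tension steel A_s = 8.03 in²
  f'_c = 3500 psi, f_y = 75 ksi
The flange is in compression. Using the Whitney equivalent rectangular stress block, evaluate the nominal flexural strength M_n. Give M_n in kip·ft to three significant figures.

Tension: T = A_s f_y = 8.03 × 75 = 602.25 kips.
Try a within the flange: a = T/(0.85 f'_c b_f) = 602.25/(0.85 × 3.5 × 42) = 4.820 in.
a = 4.820 > h_f = 4.3 in: the block extends into the web. Split into flange-overhang and web parts.
C_f = 0.85 f'_c (b_f − b_w) h_f = 0.85 × 3.5 × (42 − 10.8) × 4.3 = 399.1 kips.
Remaining web compression depth: a_w = (T − C_f)/(0.85 f'_c b_w) = (602.25 − 399.1)/(0.85 × 3.5 × 10.8) = 6.323 in.
M_n = C_f(d − h_f/2) + (T − C_f)(d − a_w/2) = 399.1 × (32.4 − 2.15) + 203.15 × (32.4 − 3.1615) = 12072.8 + 5939.8 = 18012.6 kip·in.
M_n = 18012.6/12 = 1501.05 kip·ft.

M_n ≈ 1500 kip·ft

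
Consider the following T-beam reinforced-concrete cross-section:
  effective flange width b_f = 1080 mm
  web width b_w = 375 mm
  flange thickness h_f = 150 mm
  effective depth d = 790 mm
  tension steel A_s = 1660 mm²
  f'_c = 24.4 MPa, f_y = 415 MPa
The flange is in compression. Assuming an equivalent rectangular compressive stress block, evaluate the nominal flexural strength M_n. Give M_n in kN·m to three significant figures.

M_n ≈ 534 kN·m

Tension: T = A_s f_y = 1660 × 415 = 688900 N.
Try a within the flange: a = T/(0.85 f'_c b_f) = 688900/(0.85 × 24.4 × 1080) = 30.76 mm.
Since a = 30.76 ≤ h_f = 150 mm, the stress block lies entirely in the flange; analyse as a rectangular beam of width b_f.
M_n = T(d − a/2) = 688900 × (790 − 15.38) = 533.64 × 10⁶ N·mm.
M_n = 533.64 kN·m.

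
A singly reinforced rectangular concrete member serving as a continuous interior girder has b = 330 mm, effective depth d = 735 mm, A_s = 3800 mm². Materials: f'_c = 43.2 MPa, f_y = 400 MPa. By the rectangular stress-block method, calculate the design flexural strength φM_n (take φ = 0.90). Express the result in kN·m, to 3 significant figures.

T = A_s f_y = 3800 × 400 = 1520000 N = 1520 kN.
From C = T: a = T/(0.85 f'_c b) = 1520000/(0.85 × 43.2 × 330) = 125.44 mm.
M_n = T(d − a/2) = 1520 kN × (735 − 62.72) mm = 1021.87 kN·m.
φM_n = 0.90 × 1021.87 = 919.68 kN·m.

φM_n ≈ 920 kN·m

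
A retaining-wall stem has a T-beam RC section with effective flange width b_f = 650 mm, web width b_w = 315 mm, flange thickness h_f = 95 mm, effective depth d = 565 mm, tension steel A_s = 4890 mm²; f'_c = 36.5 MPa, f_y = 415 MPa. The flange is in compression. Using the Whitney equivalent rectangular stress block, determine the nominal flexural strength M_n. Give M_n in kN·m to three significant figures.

Tension: T = A_s f_y = 4890 × 415 = 2029350 N.
Try a within the flange: a = T/(0.85 f'_c b_f) = 2029350/(0.85 × 36.5 × 650) = 100.63 mm.
a = 100.63 > h_f = 95 mm: the block extends into the web. Split into flange-overhang and web parts.
C_f = 0.85 f'_c (b_f − b_w) h_f = 0.85 × 36.5 × (650 − 315) × 95 = 987371 N.
Remaining web compression depth: a_w = (T − C_f)/(0.85 f'_c b_w) = (2029350 − 987371)/(0.85 × 36.5 × 315) = 106.62 mm.
M_n = C_f(d − h_f/2) + (T − C_f)(d − a_w/2) = 987371 × (565 − 47.5) + 1041979 × (565 − 53.31) = 510.96 + 533.17 = 1044.13 × 10⁶ N·mm.
M_n = 1044.13 kN·m.

M_n ≈ 1040 kN·m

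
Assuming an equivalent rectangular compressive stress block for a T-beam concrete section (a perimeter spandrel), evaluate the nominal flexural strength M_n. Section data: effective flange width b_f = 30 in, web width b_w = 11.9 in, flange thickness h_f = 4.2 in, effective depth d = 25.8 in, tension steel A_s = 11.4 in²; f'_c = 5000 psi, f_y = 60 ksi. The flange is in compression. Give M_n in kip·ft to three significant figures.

M_n ≈ 1310 kip·ft

Tension: T = A_s f_y = 11.4 × 60 = 684 kips.
Try a within the flange: a = T/(0.85 f'_c b_f) = 684/(0.85 × 5 × 30) = 5.365 in.
a = 5.365 > h_f = 4.2 in: the block extends into the web. Split into flange-overhang and web parts.
C_f = 0.85 f'_c (b_f − b_w) h_f = 0.85 × 5 × (30 − 11.9) × 4.2 = 323.1 kips.
Remaining web compression depth: a_w = (T − C_f)/(0.85 f'_c b_w) = (684 − 323.1)/(0.85 × 5 × 11.9) = 7.136 in.
M_n = C_f(d − h_f/2) + (T − C_f)(d − a_w/2) = 323.1 × (25.8 − 2.1) + 360.9 × (25.8 − 3.568) = 7657.5 + 8023.5 = 15681.0 kip·in.
M_n = 15681.0/12 = 1306.75 kip·ft.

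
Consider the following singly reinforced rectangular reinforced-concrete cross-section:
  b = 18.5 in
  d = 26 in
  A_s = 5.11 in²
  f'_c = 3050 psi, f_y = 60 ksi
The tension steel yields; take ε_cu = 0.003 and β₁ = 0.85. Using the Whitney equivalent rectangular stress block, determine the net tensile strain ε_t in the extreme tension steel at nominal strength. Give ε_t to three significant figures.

ε_t ≈ 0.00737

a = A_s f_y/(0.85 f'_c b) = 6.393 in.
β₁ = 0.85, so c = a/β₁ = 6.393/0.85 = 7.521 in.
From the linear strain diagram with ε_cu = 0.003: ε_t = 0.003 (d − c)/c = 0.003 × (26 − 7.521)/7.521 = 0.00737.
Since ε_t ≥ 0.005, the section is tension-controlled.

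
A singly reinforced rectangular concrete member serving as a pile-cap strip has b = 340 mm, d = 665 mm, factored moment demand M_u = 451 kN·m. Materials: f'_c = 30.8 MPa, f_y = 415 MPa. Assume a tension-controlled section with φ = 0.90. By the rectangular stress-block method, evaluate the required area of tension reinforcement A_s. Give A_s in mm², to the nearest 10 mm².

M_n = M_u/φ = 451/0.90 = 501.111 kN·m.
With M_n = 0.85 f'_c a b (d − a/2), solve the quadratic for a:
a = d − √(d² − 2M_n/(0.85 f'_c b)) = 665 − √(665² − 2 × 501.111×10⁶/(0.85 × 30.8 × 340)) = 90.87 mm.
A_s = 0.85 f'_c a b / f_y = 0.85 × 30.8 × 90.87 × 340 / 415 = 1949.0 mm².

A_s ≈ 1950 mm²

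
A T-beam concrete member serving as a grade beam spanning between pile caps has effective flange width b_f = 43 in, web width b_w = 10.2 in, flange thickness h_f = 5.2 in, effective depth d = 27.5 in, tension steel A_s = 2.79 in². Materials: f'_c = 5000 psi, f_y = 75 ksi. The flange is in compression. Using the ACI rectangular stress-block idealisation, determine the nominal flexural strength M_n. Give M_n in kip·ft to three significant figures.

M_n ≈ 470 kip·ft

Tension: T = A_s f_y = 2.79 × 75 = 209.25 kips.
Try a within the flange: a = T/(0.85 f'_c b_f) = 209.25/(0.85 × 5 × 43) = 1.145 in.
Since a = 1.145 ≤ h_f = 5.2 in, the stress block lies entirely in the flange; analyse as a rectangular beam of width b_f.
M_n = T(d − a/2) = 209.25 × (27.5 − 0.5725) = 5634.6 kip·in.
M_n = 5634.6/12 = 469.55 kip·ft.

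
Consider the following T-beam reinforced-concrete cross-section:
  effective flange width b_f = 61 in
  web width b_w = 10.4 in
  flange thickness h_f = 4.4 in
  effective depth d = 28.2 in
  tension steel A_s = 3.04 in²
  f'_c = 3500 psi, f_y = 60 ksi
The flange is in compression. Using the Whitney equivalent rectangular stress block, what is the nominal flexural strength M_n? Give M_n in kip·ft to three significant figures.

M_n ≈ 421 kip·ft

Tension: T = A_s f_y = 3.04 × 60 = 182.4 kips.
Try a within the flange: a = T/(0.85 f'_c b_f) = 182.4/(0.85 × 3.5 × 61) = 1.005 in.
Since a = 1.005 ≤ h_f = 4.4 in, the stress block lies entirely in the flange; analyse as a rectangular beam of width b_f.
M_n = T(d − a/2) = 182.4 × (28.2 − 0.5025) = 5052.0 kip·in.
M_n = 5052.0/12 = 421.00 kip·ft.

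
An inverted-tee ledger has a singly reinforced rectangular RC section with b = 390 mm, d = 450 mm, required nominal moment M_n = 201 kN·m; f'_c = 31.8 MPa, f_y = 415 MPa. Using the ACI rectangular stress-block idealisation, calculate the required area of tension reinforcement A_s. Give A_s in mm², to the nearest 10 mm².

With M_n = 0.85 f'_c a b (d − a/2), solve the quadratic for a:
a = d − √(d² − 2M_n/(0.85 f'_c b)) = 450 − √(450² − 2 × 201×10⁶/(0.85 × 31.8 × 390)) = 44.58 mm.
A_s = 0.85 f'_c a b / f_y = 0.85 × 31.8 × 44.58 × 390 / 415 = 1132.4 mm².

A_s ≈ 1130 mm²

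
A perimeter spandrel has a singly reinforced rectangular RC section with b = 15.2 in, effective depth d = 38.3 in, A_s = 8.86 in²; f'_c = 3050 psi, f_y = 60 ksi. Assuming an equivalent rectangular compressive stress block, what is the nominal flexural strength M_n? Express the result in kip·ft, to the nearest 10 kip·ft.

M_n ≈ 1400 kip·ft

T = A_s f_y = 8.86 × 60 = 531.6 kips.
a = T/(0.85 f'_c b) = 531.6/(0.85 × 3.05 × 15.2) = 13.490 in.
M_n = T(d − a/2) = 531.6 × (38.3 − 6.745) = 16774.6 kip·in = 16774.6/12 = 1397.88 kip·ft.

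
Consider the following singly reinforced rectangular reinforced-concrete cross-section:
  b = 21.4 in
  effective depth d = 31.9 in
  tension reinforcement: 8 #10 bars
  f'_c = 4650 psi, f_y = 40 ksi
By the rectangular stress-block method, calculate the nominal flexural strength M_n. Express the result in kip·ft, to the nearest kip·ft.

M_n ≈ 999 kip·ft

A_s = 8 × 1.27 = 10.16 in².
T = A_s f_y = 10.16 × 40 = 406.4 kips.
a = T/(0.85 f'_c b) = 406.4/(0.85 × 4.65 × 21.4) = 4.805 in.
M_n = T(d − a/2) = 406.4 × (31.9 − 2.4025) = 11987.8 kip·in = 11987.8/12 = 998.98 kip·ft.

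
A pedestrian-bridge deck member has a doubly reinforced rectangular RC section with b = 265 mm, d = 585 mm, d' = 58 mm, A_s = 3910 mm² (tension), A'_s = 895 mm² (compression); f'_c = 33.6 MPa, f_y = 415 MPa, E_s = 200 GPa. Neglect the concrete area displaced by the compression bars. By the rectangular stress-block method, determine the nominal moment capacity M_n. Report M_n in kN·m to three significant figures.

Assume both tension and compression steel yield.
Net tension couple steel: A_s − A'_s = 3015 mm².
a = (A_s − A'_s) f_y / (0.85 f'_c b) = 1251225/(0.85 × 33.6 × 265) = 165.32 mm.
c = a/β₁ = 165.32/0.81 = 204.10 mm; ε'_s = 0.003(c − d')/c = 0.0021 ≥ f_y/E_s = 0.0021, so compression steel does yield.
M_n = (A_s − A'_s) f_y (d − a/2) + A'_s f_y (d − d') = [1251225 × (585 − 82.66) + 371425 × (585 − 58)] × 10⁻⁶ = 628.54 + 195.74 = 824.28 kN·m.

M_n ≈ 824 kN·m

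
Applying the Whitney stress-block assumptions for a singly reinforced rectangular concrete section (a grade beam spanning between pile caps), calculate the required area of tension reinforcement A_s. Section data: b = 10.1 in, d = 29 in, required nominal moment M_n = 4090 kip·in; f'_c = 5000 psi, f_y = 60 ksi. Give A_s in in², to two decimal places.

From M_n = 0.85 f'_c a b (d − a/2):
a = d − √(d² − 2M_n/(0.85 f'_c b)) = 29 − √(29² − 2 × 4090/(0.85 × 5 × 10.1)) = 3.496 in.
A_s = 0.85 f'_c a b / f_y = 0.85 × 5 × 3.496 × 10.1 / 60 = 2.501 in².

A_s ≈ 2.50 in²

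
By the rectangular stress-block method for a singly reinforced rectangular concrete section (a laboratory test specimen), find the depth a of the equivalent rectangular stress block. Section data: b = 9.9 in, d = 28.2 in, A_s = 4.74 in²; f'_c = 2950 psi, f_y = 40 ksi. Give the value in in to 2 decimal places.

T = A_s f_y = 4.74 × 40 = 189.6 kips.
a = T/(0.85 f'_c b) = 189.6/(0.85 × 2.95 × 9.9) = 7.64 in.

a ≈ 7.64 in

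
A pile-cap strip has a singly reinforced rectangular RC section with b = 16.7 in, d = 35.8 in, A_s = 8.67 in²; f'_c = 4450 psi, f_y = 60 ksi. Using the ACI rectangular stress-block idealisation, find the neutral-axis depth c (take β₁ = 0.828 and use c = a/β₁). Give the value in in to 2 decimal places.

T = A_s f_y = 8.67 × 60 = 520.2 kips.
a = T/(0.85 f'_c b) = 520.2/(0.85 × 4.45 × 16.7) = 8.2352 in.
With β₁ = 0.828, c = a/β₁ = 8.2352/0.828 = 9.95 in.

c ≈ 9.95 in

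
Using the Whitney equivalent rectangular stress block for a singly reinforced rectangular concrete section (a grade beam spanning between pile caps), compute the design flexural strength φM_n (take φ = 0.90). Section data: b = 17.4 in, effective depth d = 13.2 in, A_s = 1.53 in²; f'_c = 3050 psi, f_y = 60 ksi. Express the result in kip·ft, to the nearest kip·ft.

T = A_s f_y = 1.53 × 60 = 91.8 kips.
a = T/(0.85 f'_c b) = 91.8/(0.85 × 3.05 × 17.4) = 2.035 in.
M_n = T(d − a/2) = 91.8 × (13.2 − 1.0175) = 1118.4 kip·in = 1118.4/12 = 93.20 kip·ft.
φM_n = 0.90 × 93.20 = 83.88 kip·ft.

φM_n ≈ 84 kip·ft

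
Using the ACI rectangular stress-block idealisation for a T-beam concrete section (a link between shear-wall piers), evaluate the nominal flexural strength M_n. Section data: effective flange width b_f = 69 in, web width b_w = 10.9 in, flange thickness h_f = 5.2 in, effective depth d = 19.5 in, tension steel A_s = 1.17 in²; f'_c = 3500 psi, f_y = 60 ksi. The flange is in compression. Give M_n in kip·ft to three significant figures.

Tension: T = A_s f_y = 1.17 × 60 = 70.2 kips.
Try a within the flange: a = T/(0.85 f'_c b_f) = 70.2/(0.85 × 3.5 × 69) = 0.342 in.
Since a = 0.342 ≤ h_f = 5.2 in, the stress block lies entirely in the flange; analyse as a rectangular beam of width b_f.
M_n = T(d − a/2) = 70.2 × (19.5 − 0.171) = 1356.9 kip·in.
M_n = 1356.9/12 = 113.08 kip·ft.

M_n ≈ 113 kip·ft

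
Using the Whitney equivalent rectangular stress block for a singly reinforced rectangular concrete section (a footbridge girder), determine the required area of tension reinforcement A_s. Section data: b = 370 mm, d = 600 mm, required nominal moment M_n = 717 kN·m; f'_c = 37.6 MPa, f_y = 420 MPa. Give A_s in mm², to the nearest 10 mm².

A_s ≈ 3140 mm²

With M_n = 0.85 f'_c a b (d − a/2), solve the quadratic for a:
a = d − √(d² − 2M_n/(0.85 f'_c b)) = 600 − √(600² − 2 × 717×10⁶/(0.85 × 37.6 × 370)) = 111.40 mm.
A_s = 0.85 f'_c a b / f_y = 0.85 × 37.6 × 111.40 × 370 / 420 = 3136.5 mm².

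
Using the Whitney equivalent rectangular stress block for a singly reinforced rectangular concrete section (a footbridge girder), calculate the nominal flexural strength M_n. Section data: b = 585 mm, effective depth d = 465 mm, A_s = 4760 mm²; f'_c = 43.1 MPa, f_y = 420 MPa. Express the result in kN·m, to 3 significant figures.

M_n ≈ 836 kN·m

T = A_s f_y = 4760 × 420 = 1999200 N = 1999.2 kN.
From C = T: a = T/(0.85 f'_c b) = 1999200/(0.85 × 43.1 × 585) = 93.28 mm.
M_n = T(d − a/2) = 1999.2 kN × (465 − 46.64) mm = 836.39 kN·m.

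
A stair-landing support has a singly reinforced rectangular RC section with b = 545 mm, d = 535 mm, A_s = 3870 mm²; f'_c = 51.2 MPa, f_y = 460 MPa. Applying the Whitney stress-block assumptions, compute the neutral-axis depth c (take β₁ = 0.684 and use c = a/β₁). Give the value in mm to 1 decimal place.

c ≈ 109.7 mm

T = A_s f_y = 3870 × 460 = 1780200 N = 1780.2 kN.
Setting C = 0.85 f'_c a b equal to T: a = 1780200/(0.85 × 51.2 × 545) = 75.056 mm.
With β₁ = 0.684, c = a/β₁ = 75.056/0.684 = 109.7 mm.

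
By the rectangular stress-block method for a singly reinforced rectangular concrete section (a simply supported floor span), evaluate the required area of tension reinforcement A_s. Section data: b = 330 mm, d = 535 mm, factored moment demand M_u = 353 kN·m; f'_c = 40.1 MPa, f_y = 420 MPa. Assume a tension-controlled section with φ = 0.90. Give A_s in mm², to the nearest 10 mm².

A_s ≈ 1870 mm²

M_n = M_u/φ = 353/0.90 = 392.222 kN·m.
With M_n = 0.85 f'_c a b (d − a/2), solve the quadratic for a:
a = d − √(d² − 2M_n/(0.85 f'_c b)) = 535 − √(535² − 2 × 392.222×10⁶/(0.85 × 40.1 × 330)) = 69.72 mm.
A_s = 0.85 f'_c a b / f_y = 0.85 × 40.1 × 69.72 × 330 / 420 = 1867.2 mm².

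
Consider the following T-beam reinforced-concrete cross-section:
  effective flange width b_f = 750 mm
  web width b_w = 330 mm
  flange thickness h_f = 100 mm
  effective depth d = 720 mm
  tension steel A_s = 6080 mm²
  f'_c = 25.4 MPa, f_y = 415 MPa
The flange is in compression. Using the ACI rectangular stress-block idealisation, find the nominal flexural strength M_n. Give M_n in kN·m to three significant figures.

Tension: T = A_s f_y = 6080 × 415 = 2523200 N.
Try a within the flange: a = T/(0.85 f'_c b_f) = 2523200/(0.85 × 25.4 × 750) = 155.83 mm.
a = 155.83 > h_f = 100 mm: the block extends into the web. Split into flange-overhang and web parts.
C_f = 0.85 f'_c (b_f − b_w) h_f = 0.85 × 25.4 × (750 − 330) × 100 = 906780 N.
Remaining web compression depth: a_w = (T − C_f)/(0.85 f'_c b_w) = (2523200 − 906780)/(0.85 × 25.4 × 330) = 226.88 mm.
M_n = C_f(d − h_f/2) + (T − C_f)(d − a_w/2) = 906780 × (720 − 50) + 1616420 × (720 − 113.44) = 607.54 + 980.46 = 1588.00 × 10⁶ N·mm.
M_n = 1588.00 kN·m.

M_n ≈ 1590 kN·m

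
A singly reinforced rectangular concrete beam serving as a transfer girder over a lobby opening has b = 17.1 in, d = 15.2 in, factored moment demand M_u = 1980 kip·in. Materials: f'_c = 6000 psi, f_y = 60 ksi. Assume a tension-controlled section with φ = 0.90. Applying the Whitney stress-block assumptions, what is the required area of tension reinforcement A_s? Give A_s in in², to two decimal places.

A_s ≈ 2.56 in²

M_n = M_u/φ = 1980/0.90 = 2200 kip·in.
From M_n = 0.85 f'_c a b (d − a/2):
a = d − √(d² − 2M_n/(0.85 f'_c b)) = 15.2 − √(15.2² − 2 × 2200/(0.85 × 6 × 17.1)) = 1.762 in.
A_s = 0.85 f'_c a b / f_y = 0.85 × 6 × 1.762 × 17.1 / 60 = 2.561 in².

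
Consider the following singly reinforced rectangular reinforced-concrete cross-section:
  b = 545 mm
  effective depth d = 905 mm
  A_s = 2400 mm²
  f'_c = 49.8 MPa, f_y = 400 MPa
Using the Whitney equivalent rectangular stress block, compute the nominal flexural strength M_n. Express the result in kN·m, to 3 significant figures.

T = A_s f_y = 2400 × 400 = 960000 N = 960 kN.
From C = T: a = T/(0.85 f'_c b) = 960000/(0.85 × 49.8 × 545) = 41.61 mm.
M_n = T(d − a/2) = 960 kN × (905 − 20.805) mm = 848.83 kN·m.

M_n ≈ 849 kN·m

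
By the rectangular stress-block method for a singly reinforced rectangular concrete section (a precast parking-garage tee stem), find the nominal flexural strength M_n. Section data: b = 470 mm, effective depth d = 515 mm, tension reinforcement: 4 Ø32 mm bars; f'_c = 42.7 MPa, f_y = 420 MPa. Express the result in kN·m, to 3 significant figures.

M_n ≈ 642 kN·m

A_s = 4 × 804 = 3216 mm².
T = A_s f_y = 3216 × 420 = 1350720 N = 1350.72 kN.
From C = T: a = T/(0.85 f'_c b) = 1350720/(0.85 × 42.7 × 470) = 79.18 mm.
M_n = T(d − a/2) = 1350.72 kN × (515 − 39.59) mm = 642.15 kN·m.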